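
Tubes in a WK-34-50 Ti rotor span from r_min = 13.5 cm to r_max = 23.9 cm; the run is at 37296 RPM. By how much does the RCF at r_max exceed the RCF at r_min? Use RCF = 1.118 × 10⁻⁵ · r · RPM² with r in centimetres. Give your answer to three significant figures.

≈ 162000 g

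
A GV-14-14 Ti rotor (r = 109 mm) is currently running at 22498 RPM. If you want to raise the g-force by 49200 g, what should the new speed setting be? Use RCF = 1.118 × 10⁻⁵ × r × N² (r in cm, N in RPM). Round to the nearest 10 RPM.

N₂ ≈ 30160 RPM

r = 109 mm = 10.9 cm
Current RCF = 1.118 × 10⁻⁵ × 10.9 × (22498)² = 1.118 × 10⁻⁵ × 10.9 × 506,160,004 ≈ 61,681.7 × g
Target RCF = 61,681.7 + 49,200 = 110,881.7 × g
N² = 110,881.7 / (12.1862 × 10⁻⁵) = 909,895,620
N ≈ √909,895,620 ≈ 30,164.5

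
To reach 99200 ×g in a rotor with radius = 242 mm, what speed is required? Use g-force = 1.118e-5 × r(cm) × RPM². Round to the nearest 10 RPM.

19150 RPM

r = 242 mm = 24.2 cm
99,200 = 1.118 × 10⁻⁵ × 24.2 × N²
N² = 99,200 / (27.0556 × 10⁻⁵) = 366,652,375
N ≈ √366,652,375 ≈ 19,148.2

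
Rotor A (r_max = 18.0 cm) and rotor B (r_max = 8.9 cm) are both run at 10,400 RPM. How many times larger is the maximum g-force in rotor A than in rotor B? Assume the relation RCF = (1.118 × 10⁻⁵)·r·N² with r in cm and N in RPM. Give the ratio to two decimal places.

2.02

At fixed N, RCF ∝ r, so RCF_A/RCF_B = r_A/r_B = 18.0 / 8.9 = 2.0225.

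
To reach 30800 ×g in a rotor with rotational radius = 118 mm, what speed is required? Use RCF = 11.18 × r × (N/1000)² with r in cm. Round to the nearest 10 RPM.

N ≈ 15280 RPM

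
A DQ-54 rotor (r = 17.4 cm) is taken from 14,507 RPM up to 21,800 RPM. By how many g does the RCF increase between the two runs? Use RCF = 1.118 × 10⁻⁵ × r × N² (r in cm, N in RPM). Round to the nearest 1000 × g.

52000 g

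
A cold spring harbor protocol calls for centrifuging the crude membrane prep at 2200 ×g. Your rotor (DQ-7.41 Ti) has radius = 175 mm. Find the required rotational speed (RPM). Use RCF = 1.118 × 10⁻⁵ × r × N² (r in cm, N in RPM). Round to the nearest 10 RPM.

≈ 3350 RPM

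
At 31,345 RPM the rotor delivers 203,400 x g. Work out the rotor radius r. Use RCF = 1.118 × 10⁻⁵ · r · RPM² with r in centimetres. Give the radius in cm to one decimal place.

18.5 cm

RCF = 1.118 × 10⁻⁵ × r × N²
203400 = 1.118 × 10⁻⁵ × r × (31345)²
r = 203400 / (1.118 × 10⁻⁵ × 982,509,025) = 203400 / 10984.45 ≈ 18.517 cm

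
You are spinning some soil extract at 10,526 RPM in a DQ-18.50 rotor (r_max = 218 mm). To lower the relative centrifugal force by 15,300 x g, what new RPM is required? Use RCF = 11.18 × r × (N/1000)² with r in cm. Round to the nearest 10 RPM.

r = 218 mm = 21.8 cm
Current RCF = 11.18 × 21.8 × (10.526)² = 11.18 × 21.8 × 110.796676 ≈ 27,003.8 × g
Target RCF = 27,003.8 − 15,300 = 11,703.8 × g
(N/1000)² = 11,703.8 / 243.724 = 48.02071
N = 1000 × √48.02071 ≈ 6,929.7

≈ 6930 RPM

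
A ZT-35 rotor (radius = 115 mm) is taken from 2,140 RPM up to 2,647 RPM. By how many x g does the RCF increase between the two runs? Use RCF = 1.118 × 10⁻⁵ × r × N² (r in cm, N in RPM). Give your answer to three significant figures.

r = 115 mm = 11.5 cm
RCF₁ = 1.118 × 10⁻⁵ × 11.5 × (2140)² = 1.118 × 10⁻⁵ × 11.5 × 4,579,600 ≈ 588.8 × g
RCF₂ = 1.118 × 10⁻⁵ × 11.5 × (2647)² = 1.118 × 10⁻⁵ × 11.5 × 7,006,609 ≈ 900.8 × g
Increase = 900.8 − 588.8 = 312

≈ 312 x g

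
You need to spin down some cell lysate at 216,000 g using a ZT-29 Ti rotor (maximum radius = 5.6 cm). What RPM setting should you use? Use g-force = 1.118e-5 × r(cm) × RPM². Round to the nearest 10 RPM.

RCF = 1.118 × 10⁻⁵ × r × N²
216,000 = 1.118 × 10⁻⁵ × 5.6 × N²
N² = 216,000 / (6.2608 × 10⁻⁵) = 3,450,038,334
N ≈ √3,450,038,334 ≈ 58,737.0

58740 RPM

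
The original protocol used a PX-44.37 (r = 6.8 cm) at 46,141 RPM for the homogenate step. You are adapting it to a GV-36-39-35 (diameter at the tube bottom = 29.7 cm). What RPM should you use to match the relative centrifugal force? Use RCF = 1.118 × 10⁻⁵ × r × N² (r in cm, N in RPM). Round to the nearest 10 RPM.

≈ 31220 RPM

RCF = 1.118 × 10⁻⁵ × r × N²
RCF_original = 1.118 × 10⁻⁵ × 6.8 × (46141)² = 1.118 × 10⁻⁵ × 6.8 × 2,128,991,881 ≈ 161,854.5 × g
Your rotor: r = 29.7 / 2 = 14.85 cm
161,854.5 = 1.118 × 10⁻⁵ × 14.85 × N²
N² = 161,854.5 / (16.6023 × 10⁻⁵) = 974,892,033
N ≈ √974,892,033 ≈ 31,223.3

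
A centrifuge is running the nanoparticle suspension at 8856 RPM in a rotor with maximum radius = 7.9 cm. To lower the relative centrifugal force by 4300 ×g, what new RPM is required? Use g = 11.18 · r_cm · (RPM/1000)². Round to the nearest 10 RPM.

Current RCF = 11.18 × 7.9 × (8.856)² = 11.18 × 7.9 × 78.428736 ≈ 6,927 × g
Target RCF = 6,927 − 4,300 = 2,627 × g
(N/1000)² = 2,627 / 88.322 = 29.74344
N = 1000 × √29.74344 ≈ 5,453.8

≈ 5450 RPM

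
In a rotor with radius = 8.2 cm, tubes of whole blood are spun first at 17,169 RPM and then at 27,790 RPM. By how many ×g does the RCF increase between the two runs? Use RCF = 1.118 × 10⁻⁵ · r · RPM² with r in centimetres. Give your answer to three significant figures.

43800 ×g

RCF₁ = 1.118 × 10⁻⁵ × 8.2 × (17169)² = 1.118 × 10⁻⁵ × 8.2 × 294,774,561 ≈ 27,023.8 × g
RCF₂ = 1.118 × 10⁻⁵ × 8.2 × (27790)² = 1.118 × 10⁻⁵ × 8.2 × 772,284,100 ≈ 70,799.9 × g
Increase = 70,799.9 − 27,023.8 = 43,776.1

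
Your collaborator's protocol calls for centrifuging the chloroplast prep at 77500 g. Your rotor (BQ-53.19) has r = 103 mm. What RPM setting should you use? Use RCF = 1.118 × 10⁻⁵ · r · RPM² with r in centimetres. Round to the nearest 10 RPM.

25940 RPM

r = 103 mm = 10.3 cm
RCF = 1.118 × 10⁻⁵ × r × N²
77,500 = 1.118 × 10⁻⁵ × 10.3 × N²
N² = 77,500 / (11.5154 × 10⁻⁵) = 673,011,793
N ≈ √673,011,793 ≈ 25,942.5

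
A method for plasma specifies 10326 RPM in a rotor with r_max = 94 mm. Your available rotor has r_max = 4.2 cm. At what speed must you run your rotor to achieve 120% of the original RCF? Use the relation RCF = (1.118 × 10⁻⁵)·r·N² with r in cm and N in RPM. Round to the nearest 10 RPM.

Original rotor: r = 94 mm = 9.4 cm
RCF = 1.118 × 10⁻⁵ × r × N²
RCF_original = 1.118 × 10⁻⁵ × 9.4 × (10326)² = 1.118 × 10⁻⁵ × 9.4 × 106,626,276 ≈ 11,205.6 × g
Target RCF = 1.2 × 11,205.6 ≈ 13,446.7 × g
13,446.7 = 1.118 × 10⁻⁵ × 4.2 × N²
N² = 13,446.7 / (4.6956 × 10⁻⁵) = 286,368,089
N ≈ √286,368,089 ≈ 16,922.4

16920 RPM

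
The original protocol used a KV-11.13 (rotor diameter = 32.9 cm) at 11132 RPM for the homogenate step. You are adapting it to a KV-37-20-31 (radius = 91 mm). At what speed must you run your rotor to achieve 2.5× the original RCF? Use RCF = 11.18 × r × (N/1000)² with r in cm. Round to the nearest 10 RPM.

≈ 23660 RPM

Original rotor: r = 32.9 / 2 = 16.45 cm
RCF = 11.18 × r × (N/1000)²
RCF_original = 11.18 × 16.45 × (11.132)² = 11.18 × 16.45 × 123.921424 ≈ 22,790.5 × g
Target RCF = 2.5 × 22,790.5 ≈ 56,976.2 × g
Your rotor: r = 91 mm = 9.1 cm
56,976.2 = 11.18 × 9.1 × (N/1000)²
(N/1000)² = 56,976.2 / 101.738 = 560.0287
N = 1000 × √560.0287 ≈ 23,664.9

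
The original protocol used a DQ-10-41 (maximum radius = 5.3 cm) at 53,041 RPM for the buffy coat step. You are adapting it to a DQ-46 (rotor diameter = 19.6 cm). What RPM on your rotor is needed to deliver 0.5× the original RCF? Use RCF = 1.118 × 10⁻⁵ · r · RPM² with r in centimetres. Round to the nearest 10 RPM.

27580 RPM

RCF_original = 1.118 × 10⁻⁵ × 5.3 × (53041)² = 1.118 × 10⁻⁵ × 5.3 × 2,813,347,681 ≈ 166,702.1 × g
Target RCF = 0.5 × 166,702.1 ≈ 83,351.1 × g
Your rotor: r = 19.6 / 2 = 9.8 cm
83,351.1 = 1.118 × 10⁻⁵ × 9.8 × N²
N² = 83,351.1 / (10.9564 × 10⁻⁵) = 760,752,619
N ≈ √760,752,619 ≈ 27,581.7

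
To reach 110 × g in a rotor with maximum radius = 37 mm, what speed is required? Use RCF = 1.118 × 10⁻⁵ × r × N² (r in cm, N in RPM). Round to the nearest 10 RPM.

r = 37 mm = 3.7 cm
110 = 1.118 × 10⁻⁵ × 3.7 × N²
N² = 110 / (4.1366 × 10⁻⁵) = 2,659,189
N ≈ √2,659,189 ≈ 1,630.7

N ≈ 1630 RPM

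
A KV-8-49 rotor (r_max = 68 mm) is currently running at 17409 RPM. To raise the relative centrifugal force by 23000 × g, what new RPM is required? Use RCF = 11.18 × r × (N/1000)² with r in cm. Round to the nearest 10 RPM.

r = 68 mm = 6.8 cm
Current RCF = 11.18 × 6.8 × (17.409)² = 11.18 × 6.8 × 303.073281 ≈ 23,040.8 × g
Target RCF = 23,040.8 + 23,000 = 46,040.8 × g
(N/1000)² = 46,040.8 / 76.024 = 605.6088
N = 1000 × √605.6088 ≈ 24,609.1

≈ 24610 RPM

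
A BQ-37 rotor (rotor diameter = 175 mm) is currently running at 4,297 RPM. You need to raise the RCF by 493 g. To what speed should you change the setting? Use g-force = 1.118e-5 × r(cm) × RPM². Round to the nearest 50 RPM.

r = 175 mm / 2 = 87.5 mm = 8.75 cm
Current RCF = 1.118 × 10⁻⁵ × 8.75 × (4297)² = 1.118 × 10⁻⁵ × 8.75 × 18,464,209 ≈ 1,806.3 × g
Target RCF = 1,806.3 + 493 = 2,299.3 × g
N² = 2,299.3 / (9.7825 × 10⁻⁵) = 23,504,217
N ≈ √23,504,217 ≈ 4,848.1

N₂ ≈ 4850 RPM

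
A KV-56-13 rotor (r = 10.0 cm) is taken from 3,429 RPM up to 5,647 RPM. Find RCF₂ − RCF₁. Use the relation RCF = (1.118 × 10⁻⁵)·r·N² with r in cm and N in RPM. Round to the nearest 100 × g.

RCF₁ = 1.118 × 10⁻⁵ × 10 × (3429)² = 1.118 × 10⁻⁵ × 10 × 11,758,041 ≈ 1,314.5 × g
RCF₂ = 1.118 × 10⁻⁵ × 10 × (5647)² = 1.118 × 10⁻⁵ × 10 × 31,888,609 ≈ 3,565.1 × g
Increase = 3,565.1 − 1,314.5 = 2,250.6

2300 × g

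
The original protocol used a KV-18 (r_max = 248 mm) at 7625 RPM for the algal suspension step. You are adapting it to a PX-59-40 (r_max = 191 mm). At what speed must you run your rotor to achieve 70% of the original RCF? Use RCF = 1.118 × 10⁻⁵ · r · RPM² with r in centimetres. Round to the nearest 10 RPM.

Original rotor: r = 248 mm = 24.8 cm
RCF = 1.118 × 10⁻⁵ × r × N²
RCF_original = 1.118 × 10⁻⁵ × 24.8 × (7625)² = 1.118 × 10⁻⁵ × 24.8 × 58,140,625 ≈ 16,120.3 × g
Target RCF = 0.7 × 16,120.3 ≈ 11,284.2 × g
Your rotor: r = 191 mm = 19.1 cm
11,284.2 = 1.118 × 10⁻⁵ × 19.1 × N²
N² = 11,284.2 / (21.3538 × 10⁻⁵) = 52,843,990
N ≈ √52,843,990 ≈ 7,269.4

≈ 7270 RPM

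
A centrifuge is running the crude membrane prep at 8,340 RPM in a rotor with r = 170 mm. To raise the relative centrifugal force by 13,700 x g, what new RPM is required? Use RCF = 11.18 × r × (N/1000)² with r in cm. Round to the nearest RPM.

11901 RPM

r = 170 mm = 17.0 cm
Current RCF = 11.18 × 17 × (8.34)² = 11.18 × 17 × 69.5556 ≈ 13,219.7 × g
Target RCF = 13,219.7 + 13,700 = 26,919.7 × g
(N/1000)² = 26,919.7 / 190.06 = 141.6379
N = 1000 × √141.6379 ≈ 11,901.2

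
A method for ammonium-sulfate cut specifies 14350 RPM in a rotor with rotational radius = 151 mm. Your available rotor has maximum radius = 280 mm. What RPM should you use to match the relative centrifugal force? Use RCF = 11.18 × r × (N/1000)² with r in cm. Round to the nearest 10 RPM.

≈ 10540 RPM

Original rotor: r = 151 mm = 15.1 cm
RCF = 11.18 × r × (N/1000)²
RCF_original = 11.18 × 15.1 × (14.35)² = 11.18 × 15.1 × 205.9225 ≈ 34,763.4 × g
Your rotor: r = 280 mm = 28.0 cm
34,763.4 = 11.18 × 28 × (N/1000)²
(N/1000)² = 34,763.4 / 313.04 = 111.051
N = 1000 × √111.051 ≈ 10,538.1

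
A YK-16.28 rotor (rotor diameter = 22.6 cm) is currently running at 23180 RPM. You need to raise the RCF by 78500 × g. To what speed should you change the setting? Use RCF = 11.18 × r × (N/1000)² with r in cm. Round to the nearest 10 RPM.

≈ 34040 RPM

r = 22.6 / 2 = 11.3 cm
Current RCF = 11.18 × 11.3 × (23.18)² = 11.18 × 11.3 × 537.3124 ≈ 67,880.8 × g
Target RCF = 67,880.8 + 78,500 = 146,380.8 × g
(N/1000)² = 146,380.8 / 126.334 = 1158.681
N = 1000 × √1158.681 ≈ 34,039.4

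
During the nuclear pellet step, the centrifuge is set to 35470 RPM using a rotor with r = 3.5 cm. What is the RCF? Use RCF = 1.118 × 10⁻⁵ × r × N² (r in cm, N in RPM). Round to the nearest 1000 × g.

49000 ×g

RCF = 1.118 × 10⁻⁵ × 3.5 × (35470)² = 1.118 × 10⁻⁵ × 3.5 × 1,258,120,900 ≈ 49,230.3 × g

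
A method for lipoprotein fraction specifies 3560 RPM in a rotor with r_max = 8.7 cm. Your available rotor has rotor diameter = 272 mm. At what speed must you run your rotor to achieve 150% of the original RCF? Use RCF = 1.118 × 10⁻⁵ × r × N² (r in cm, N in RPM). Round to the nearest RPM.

3487 RPM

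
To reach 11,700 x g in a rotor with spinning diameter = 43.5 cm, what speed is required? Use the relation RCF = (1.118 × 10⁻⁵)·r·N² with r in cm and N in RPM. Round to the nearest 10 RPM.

r = 43.5 / 2 = 21.75 cm
11,700 = 1.118 × 10⁻⁵ × 21.75 × N²
N² = 11,700 / (24.3165 × 10⁻⁵) = 48,115,477
N ≈ √48,115,477 ≈ 6,936.5

6940 RPM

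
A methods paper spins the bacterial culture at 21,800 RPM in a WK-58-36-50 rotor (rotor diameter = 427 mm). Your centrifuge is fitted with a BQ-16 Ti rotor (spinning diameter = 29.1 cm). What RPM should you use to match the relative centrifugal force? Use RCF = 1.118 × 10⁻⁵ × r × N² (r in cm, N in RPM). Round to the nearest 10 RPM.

≈ 26410 RPM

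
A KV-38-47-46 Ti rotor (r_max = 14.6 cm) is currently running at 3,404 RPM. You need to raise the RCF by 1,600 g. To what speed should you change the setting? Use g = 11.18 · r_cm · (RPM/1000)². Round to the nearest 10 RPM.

4620 RPM

Current RCF = 11.18 × 14.6 × (3.404)² = 11.18 × 14.6 × 11.587216 ≈ 1,891.4 × g
Target RCF = 1,891.4 + 1,600 = 3,491.4 × g
(N/1000)² = 3,491.4 / 163.228 = 21.38971
N = 1000 × √21.38971 ≈ 4,624.9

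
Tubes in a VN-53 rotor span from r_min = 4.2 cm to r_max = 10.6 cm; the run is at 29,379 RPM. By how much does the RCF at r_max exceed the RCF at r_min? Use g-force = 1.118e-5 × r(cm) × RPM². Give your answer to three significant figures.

ΔRCF = 1.118 × 10⁻⁵ × (r_max − r_min) × N² = 1.118 × 10⁻⁵ × 6.4 × 863,125,641 ≈ 61,758.4

61800 g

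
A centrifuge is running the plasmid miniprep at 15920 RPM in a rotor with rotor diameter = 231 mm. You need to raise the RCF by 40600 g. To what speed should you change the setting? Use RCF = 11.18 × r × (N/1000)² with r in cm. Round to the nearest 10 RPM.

r = 231 mm / 2 = 115.5 mm = 11.55 cm
Current RCF = 11.18 × 11.55 × (15.92)² = 11.18 × 11.55 × 253.4464 ≈ 32,727.3 × g
Target RCF = 32,727.3 + 40,600 = 73,327.3 × g
(N/1000)² = 73,327.3 / 129.129 = 567.8608
N = 1000 × √567.8608 ≈ 23,829.8

≈ 23830 RPM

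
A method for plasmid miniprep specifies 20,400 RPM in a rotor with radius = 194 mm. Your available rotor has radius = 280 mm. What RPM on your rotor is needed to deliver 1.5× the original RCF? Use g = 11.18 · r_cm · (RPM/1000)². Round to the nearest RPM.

Original rotor: r = 194 mm = 19.4 cm
RCF_original = 11.18 × 19.4 × (20.4)² = 11.18 × 19.4 × 416.16 ≈ 90,261.8 × g
Target RCF = 1.5 × 90,261.8 ≈ 135,392.7 × g
Your rotor: r = 280 mm = 28.0 cm
135,392.7 = 11.18 × 28 × (N/1000)²
(N/1000)² = 135,392.7 / 313.04 = 432.5093
N = 1000 × √432.5093 ≈ 20,796.9

20797 RPM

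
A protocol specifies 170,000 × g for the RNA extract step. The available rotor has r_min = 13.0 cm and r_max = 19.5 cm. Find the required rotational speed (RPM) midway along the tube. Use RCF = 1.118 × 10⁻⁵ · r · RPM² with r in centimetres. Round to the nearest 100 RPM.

30600 RPM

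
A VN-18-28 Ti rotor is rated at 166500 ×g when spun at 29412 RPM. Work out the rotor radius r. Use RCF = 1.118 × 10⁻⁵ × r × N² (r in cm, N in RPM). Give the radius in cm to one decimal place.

RCF = 1.118 × 10⁻⁵ × r × N²
166500 = 1.118 × 10⁻⁵ × r × (29412)²
r = 166500 / (1.118 × 10⁻⁵ × 865,065,744) = 166500 / 9671.435 ≈ 17.216 cm

r ≈ 17.2 cm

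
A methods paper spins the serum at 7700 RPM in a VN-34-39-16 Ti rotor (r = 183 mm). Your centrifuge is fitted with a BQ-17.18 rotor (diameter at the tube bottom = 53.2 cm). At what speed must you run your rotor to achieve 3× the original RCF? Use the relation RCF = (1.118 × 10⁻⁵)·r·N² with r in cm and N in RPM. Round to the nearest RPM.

Original rotor: r = 183 mm = 18.3 cm
RCF_original = 1.118 × 10⁻⁵ × 18.3 × (7700)² = 1.118 × 10⁻⁵ × 18.3 × 59,290,000 ≈ 12,130.4 × g
Target RCF = 3 × 12,130.4 ≈ 36,391.2 × g
Your rotor: r = 53.2 / 2 = 26.6 cm
36,391.2 = 1.118 × 10⁻⁵ × 26.6 × N²
N² = 36,391.2 / (29.7388 × 10⁻⁵) = 122,369,430
N ≈ √122,369,430 ≈ 11,062.1

≈ 11062 RPM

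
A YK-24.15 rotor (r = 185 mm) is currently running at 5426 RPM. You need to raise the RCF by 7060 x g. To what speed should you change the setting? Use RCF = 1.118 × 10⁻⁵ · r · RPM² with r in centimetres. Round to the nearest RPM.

r = 185 mm = 18.5 cm
Current RCF = 1.118 × 10⁻⁵ × 18.5 × (5426)² = 1.118 × 10⁻⁵ × 18.5 × 29,441,476 ≈ 6,089.4 × g
Target RCF = 6,089.4 + 7,060 = 13,149.4 × g
N² = 13,149.4 / (20.683 × 10⁻⁵) = 63,575,884
N ≈ √63,575,884 ≈ 7,973.4

≈ 7973 RPM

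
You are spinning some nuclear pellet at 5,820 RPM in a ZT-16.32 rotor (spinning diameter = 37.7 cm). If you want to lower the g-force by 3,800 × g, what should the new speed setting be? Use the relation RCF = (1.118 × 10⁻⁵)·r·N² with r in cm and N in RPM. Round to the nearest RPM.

≈ 3980 RPM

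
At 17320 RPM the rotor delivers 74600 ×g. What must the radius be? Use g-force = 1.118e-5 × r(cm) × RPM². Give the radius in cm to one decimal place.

22.2 cm

74600 = 1.118 × 10⁻⁵ × r × (17320)²
r = 74600 / (1.118 × 10⁻⁵ × 299,982,400) = 74600 / 3353.803 ≈ 22.243 cm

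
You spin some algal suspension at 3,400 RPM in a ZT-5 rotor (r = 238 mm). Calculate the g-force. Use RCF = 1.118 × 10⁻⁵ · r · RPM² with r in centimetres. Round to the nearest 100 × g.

r = 238 mm = 23.8 cm
RCF = 1.118 × 10⁻⁵ × 23.8 × (3400)² = 1.118 × 10⁻⁵ × 23.8 × 11,560,000 ≈ 3,075.9 × g

≈ 3100 g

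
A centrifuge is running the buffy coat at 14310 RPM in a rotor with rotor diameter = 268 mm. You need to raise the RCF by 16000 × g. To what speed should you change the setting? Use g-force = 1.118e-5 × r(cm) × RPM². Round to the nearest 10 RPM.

r = 268 mm / 2 = 134 mm = 13.4 cm
Current RCF = 1.118 × 10⁻⁵ × 13.4 × (14310)² = 1.118 × 10⁻⁵ × 13.4 × 204,776,100 ≈ 30,677.9 × g
Target RCF = 30,677.9 + 16,000 = 46,677.9 × g
N² = 46,677.9 / (14.9812 × 10⁻⁵) = 311,576,509
N ≈ √311,576,509 ≈ 17,651.5

≈ 17650 RPM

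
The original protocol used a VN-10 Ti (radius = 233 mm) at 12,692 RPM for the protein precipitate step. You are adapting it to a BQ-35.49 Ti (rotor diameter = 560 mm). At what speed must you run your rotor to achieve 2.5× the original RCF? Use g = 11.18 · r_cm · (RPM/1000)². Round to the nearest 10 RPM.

18310 RPM

Original rotor: r = 233 mm = 23.3 cm
RCF = 11.18 × r × (N/1000)²
RCF_original = 11.18 × 23.3 × (12.692)² = 11.18 × 23.3 × 161.086864 ≈ 41,962.2 × g
Target RCF = 2.5 × 41,962.2 ≈ 104,905.5 × g
Your rotor: r = 560 mm / 2 = 280 mm = 28 cm
104,905.5 = 11.18 × 28 × (N/1000)²
(N/1000)² = 104,905.5 / 313.04 = 335.1185
N = 1000 × √335.1185 ≈ 18,306.2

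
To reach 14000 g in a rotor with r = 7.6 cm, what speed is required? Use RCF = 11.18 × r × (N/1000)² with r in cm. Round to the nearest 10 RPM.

≈ 12840 RPM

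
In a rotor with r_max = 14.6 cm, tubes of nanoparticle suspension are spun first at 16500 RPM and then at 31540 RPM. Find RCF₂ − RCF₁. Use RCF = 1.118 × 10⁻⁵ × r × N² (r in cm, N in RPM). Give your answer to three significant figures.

RCF₁ = 1.118 × 10⁻⁵ × 14.6 × (16500)² = 1.118 × 10⁻⁵ × 14.6 × 272,250,000 ≈ 44,438.8 × g
RCF₂ = 1.118 × 10⁻⁵ × 14.6 × (31540)² = 1.118 × 10⁻⁵ × 14.6 × 994,771,600 ≈ 162,374.6 × g
Increase = 162,374.6 − 44,438.8 = 117,935.8

118000 x g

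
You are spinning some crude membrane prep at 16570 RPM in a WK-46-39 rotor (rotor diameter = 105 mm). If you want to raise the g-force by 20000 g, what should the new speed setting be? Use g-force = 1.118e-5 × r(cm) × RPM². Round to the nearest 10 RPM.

r = 105 mm / 2 = 52.5 mm = 5.25 cm
Current RCF = 1.118 × 10⁻⁵ × 5.25 × (16570)² = 1.118 × 10⁻⁵ × 5.25 × 274,564,900 ≈ 16,115.6 × g
Target RCF = 16,115.6 + 20,000 = 36,115.6 × g
N² = 36,115.6 / (5.8695 × 10⁻⁵) = 615,309,652
N ≈ √615,309,652 ≈ 24,805.4

24810 RPM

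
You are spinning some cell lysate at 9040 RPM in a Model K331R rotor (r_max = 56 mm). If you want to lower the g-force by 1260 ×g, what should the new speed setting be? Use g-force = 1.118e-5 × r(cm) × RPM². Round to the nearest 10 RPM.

r = 56 mm = 5.6 cm
Current RCF = 1.118 × 10⁻⁵ × 5.6 × (9040)² = 1.118 × 10⁻⁵ × 5.6 × 81,721,600 ≈ 5,116.4 × g
Target RCF = 5,116.4 − 1,260 = 3,856.4 × g
N² = 3,856.4 / (6.2608 × 10⁻⁵) = 61,595,962
N ≈ √61,595,962 ≈ 7,848.3

7850 RPM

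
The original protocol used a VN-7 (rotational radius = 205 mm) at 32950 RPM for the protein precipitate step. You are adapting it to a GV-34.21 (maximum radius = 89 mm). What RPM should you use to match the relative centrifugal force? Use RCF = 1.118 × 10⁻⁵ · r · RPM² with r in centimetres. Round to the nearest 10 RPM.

50010 RPM

Original rotor: r = 205 mm = 20.5 cm
RCF_original = 1.118 × 10⁻⁵ × 20.5 × (32950)² = 1.118 × 10⁻⁵ × 20.5 × 1,085,702,500 ≈ 248,832.2 × g
Your rotor: r = 89 mm = 8.9 cm
248,832.2 = 1.118 × 10⁻⁵ × 8.9 × N²
N² = 248,832.2 / (9.9502 × 10⁻⁵) = 2,500,775,864
N ≈ √2,500,775,864 ≈ 50,007.8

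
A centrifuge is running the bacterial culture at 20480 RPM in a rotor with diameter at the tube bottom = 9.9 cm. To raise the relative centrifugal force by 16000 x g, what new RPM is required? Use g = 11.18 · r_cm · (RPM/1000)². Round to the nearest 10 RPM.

r = 9.9 / 2 = 4.95 cm
Current RCF = 11.18 × 4.95 × (20.48)² = 11.18 × 4.95 × 419.4304 ≈ 23,211.7 × g
Target RCF = 23,211.7 + 16,000 = 39,211.7 × g
(N/1000)² = 39,211.7 / 55.341 = 708.547
N = 1000 × √708.547 ≈ 26,618.5

N₂ ≈ 26620 RPM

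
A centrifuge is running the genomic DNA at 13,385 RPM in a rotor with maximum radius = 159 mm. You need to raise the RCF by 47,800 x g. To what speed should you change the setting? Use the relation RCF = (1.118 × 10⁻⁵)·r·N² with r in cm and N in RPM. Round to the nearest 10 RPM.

N₂ ≈ 21170 RPM

r = 159 mm = 15.9 cm
Current RCF = 1.118 × 10⁻⁵ × 15.9 × (13385)² = 1.118 × 10⁻⁵ × 15.9 × 179,158,225 ≈ 31,847.5 × g
Target RCF = 31,847.5 + 47,800 = 79,647.5 × g
N² = 79,647.5 / (17.7762 × 10⁻⁵) = 448,056,953
N ≈ √448,056,953 ≈ 21,167.4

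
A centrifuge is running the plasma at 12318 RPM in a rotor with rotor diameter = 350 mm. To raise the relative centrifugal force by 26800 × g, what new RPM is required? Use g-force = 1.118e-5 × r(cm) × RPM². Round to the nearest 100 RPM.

r = 350 mm / 2 = 175 mm = 17.5 cm
Current RCF = 1.118 × 10⁻⁵ × 17.5 × (12318)² = 1.118 × 10⁻⁵ × 17.5 × 151,733,124 ≈ 29,686.6 × g
Target RCF = 29,686.6 + 26,800 = 56,486.6 × g
N² = 56,486.6 / (19.565 × 10⁻⁵) = 288,712,497
N ≈ √288,712,497 ≈ 16,991.5

≈ 17000 RPM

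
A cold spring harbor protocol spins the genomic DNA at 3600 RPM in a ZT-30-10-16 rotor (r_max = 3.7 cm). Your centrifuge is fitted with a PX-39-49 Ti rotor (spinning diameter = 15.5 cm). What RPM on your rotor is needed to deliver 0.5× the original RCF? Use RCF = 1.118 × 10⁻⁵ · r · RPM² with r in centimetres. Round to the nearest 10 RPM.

≈ 1760 RPM

RCF = 1.118 × 10⁻⁵ × r × N²
RCF_original = 1.118 × 10⁻⁵ × 3.7 × (3600)² = 1.118 × 10⁻⁵ × 3.7 × 12,960,000 ≈ 536.1 × g
Target RCF = 0.5 × 536.1 ≈ 268.1 × g
Your rotor: r = 15.5 / 2 = 7.75 cm
268.1 = 1.118 × 10⁻⁵ × 7.75 × N²
N² = 268.1 / (8.6645 × 10⁻⁵) = 3,094,235
N ≈ √3,094,235 ≈ 1,759.0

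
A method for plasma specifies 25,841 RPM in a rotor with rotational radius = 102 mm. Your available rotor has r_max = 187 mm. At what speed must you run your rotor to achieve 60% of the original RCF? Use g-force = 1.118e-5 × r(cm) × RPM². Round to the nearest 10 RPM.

Original rotor: r = 102 mm = 10.2 cm
RCF_original = 1.118 × 10⁻⁵ × 10.2 × (25841)² = 1.118 × 10⁻⁵ × 10.2 × 667,757,281 ≈ 76,148.4 × g
Target RCF = 0.6 × 76,148.4 ≈ 45,689 × g
Your rotor: r = 187 mm = 18.7 cm
45,689 = 1.118 × 10⁻⁵ × 18.7 × N²
N² = 45,689 / (20.9066 × 10⁻⁵) = 218,538,643
N ≈ √218,538,643 ≈ 14,783.1

14780 RPM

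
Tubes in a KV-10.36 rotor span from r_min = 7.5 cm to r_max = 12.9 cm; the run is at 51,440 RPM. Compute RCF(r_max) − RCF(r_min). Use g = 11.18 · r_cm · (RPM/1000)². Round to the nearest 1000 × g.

RCF_max = 11.18 × 12.9 × (51.44)² = 11.18 × 12.9 × 2,646.0736 ≈ 381,622 × g
RCF_min = 11.18 × 7.5 × (51.44)² = 11.18 × 7.5 × 2,646.0736 ≈ 221,873.3 × g
ΔRCF = 381,622 − 221,873.3 = 159,748.7

ΔRCF ≈ 160000 g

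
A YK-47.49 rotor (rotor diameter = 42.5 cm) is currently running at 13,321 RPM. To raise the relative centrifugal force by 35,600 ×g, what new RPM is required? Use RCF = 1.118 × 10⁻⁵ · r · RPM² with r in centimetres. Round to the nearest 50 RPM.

≈ 18100 RPM

r = 42.5 / 2 = 21.25 cm
Current RCF = 1.118 × 10⁻⁵ × 21.25 × (13321)² = 1.118 × 10⁻⁵ × 21.25 × 177,449,041 ≈ 42,157.5 × g
Target RCF = 42,157.5 + 35,600 = 77,757.5 × g
N² = 77,757.5 / (23.7575 × 10⁻⁵) = 327,296,643
N ≈ √327,296,643 ≈ 18,091.3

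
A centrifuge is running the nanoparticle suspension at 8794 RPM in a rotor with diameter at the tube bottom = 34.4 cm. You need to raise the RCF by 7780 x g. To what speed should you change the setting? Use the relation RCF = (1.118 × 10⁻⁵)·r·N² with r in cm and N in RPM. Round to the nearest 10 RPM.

≈ 10850 RPM

r = 34.4 / 2 = 17.2 cm
Current RCF = 1.118 × 10⁻⁵ × 17.2 × (8794)² = 1.118 × 10⁻⁵ × 17.2 × 77,334,436 ≈ 14,871.1 × g
Target RCF = 14,871.1 + 7,780 = 22,651.1 × g
N² = 22,651.1 / (19.2296 × 10⁻⁵) = 117,792,882
N ≈ √117,792,882 ≈ 10,853.2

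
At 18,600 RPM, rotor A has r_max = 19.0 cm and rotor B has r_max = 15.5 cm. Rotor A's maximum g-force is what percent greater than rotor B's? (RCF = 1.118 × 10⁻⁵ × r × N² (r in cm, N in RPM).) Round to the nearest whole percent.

23%

At equal RPM, RCF scales linearly with r: ratio = 19.0 / 15.5 = 1.2258.
So rotor A delivers 22.6% more g-force.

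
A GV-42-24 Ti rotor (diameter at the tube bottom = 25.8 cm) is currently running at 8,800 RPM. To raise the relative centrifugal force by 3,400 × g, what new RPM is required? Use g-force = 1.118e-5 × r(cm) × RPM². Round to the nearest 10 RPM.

10050 RPM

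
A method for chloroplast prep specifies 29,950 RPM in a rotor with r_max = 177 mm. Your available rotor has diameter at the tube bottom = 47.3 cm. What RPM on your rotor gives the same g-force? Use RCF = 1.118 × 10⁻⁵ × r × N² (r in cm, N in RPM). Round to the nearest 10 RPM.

Original rotor: r = 177 mm = 17.7 cm
RCF_original = 1.118 × 10⁻⁵ × 17.7 × (29950)² = 1.118 × 10⁻⁵ × 17.7 × 897,002,500 ≈ 177,504.2 × g
Your rotor: r = 47.3 / 2 = 23.65 cm
177,504.2 = 1.118 × 10⁻⁵ × 23.65 × N²
N² = 177,504.2 / (26.4407 × 10⁻⁵) = 671,329,428
N ≈ √671,329,428 ≈ 25,910.0

25910 RPM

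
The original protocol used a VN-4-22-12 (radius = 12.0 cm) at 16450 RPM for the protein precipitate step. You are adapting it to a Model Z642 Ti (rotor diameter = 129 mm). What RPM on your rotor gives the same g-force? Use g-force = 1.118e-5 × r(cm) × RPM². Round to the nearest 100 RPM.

22400 RPM

RCF = 1.118 × 10⁻⁵ × r × N²
RCF_original = 1.118 × 10⁻⁵ × 12 × (16450)² = 1.118 × 10⁻⁵ × 12 × 270,602,500 ≈ 36,304 × g
Your rotor: r = 129 mm / 2 = 64.5 mm = 6.45 cm
36,304 = 1.118 × 10⁻⁵ × 6.45 × N²
N² = 36,304 / (7.2111 × 10⁻⁵) = 503,446,076
N ≈ √503,446,076 ≈ 22,437.6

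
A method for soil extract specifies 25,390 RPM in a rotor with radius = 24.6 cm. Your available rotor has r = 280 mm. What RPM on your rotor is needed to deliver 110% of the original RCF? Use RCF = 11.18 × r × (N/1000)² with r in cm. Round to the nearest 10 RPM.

≈ 24960 RPM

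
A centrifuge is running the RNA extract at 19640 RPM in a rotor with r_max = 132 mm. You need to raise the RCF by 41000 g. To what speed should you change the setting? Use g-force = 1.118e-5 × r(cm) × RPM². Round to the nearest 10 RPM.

N₂ ≈ 25760 RPM

r = 132 mm = 13.2 cm
Current RCF = 1.118 × 10⁻⁵ × 13.2 × (19640)² = 1.118 × 10⁻⁵ × 13.2 × 385,729,600 ≈ 56,924.4 × g
Target RCF = 56,924.4 + 41,000 = 97,924.4 × g
N² = 97,924.4 / (14.7576 × 10⁻⁵) = 663,552,339
N ≈ √663,552,339 ≈ 25,759.5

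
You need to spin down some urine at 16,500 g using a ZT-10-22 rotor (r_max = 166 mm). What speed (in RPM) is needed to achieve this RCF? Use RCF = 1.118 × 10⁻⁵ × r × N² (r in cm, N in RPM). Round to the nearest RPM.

r = 166 mm = 16.6 cm
RCF = 1.118 × 10⁻⁵ × r × N²
16,500 = 1.118 × 10⁻⁵ × 16.6 × N²
N² = 16,500 / (18.5588 × 10⁻⁵) = 88,906,610
N ≈ √88,906,610 ≈ 9,429.0

≈ 9429 RPM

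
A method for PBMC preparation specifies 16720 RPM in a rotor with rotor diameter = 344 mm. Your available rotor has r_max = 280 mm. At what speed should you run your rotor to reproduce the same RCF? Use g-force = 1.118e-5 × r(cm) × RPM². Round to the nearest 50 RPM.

Original rotor: r = 344 mm / 2 = 172 mm = 17.2 cm
RCF_original = 1.118 × 10⁻⁵ × 17.2 × (16720)² = 1.118 × 10⁻⁵ × 17.2 × 279,558,400 ≈ 53,758 × g
Your rotor: r = 280 mm = 28.0 cm
53,758 = 1.118 × 10⁻⁵ × 28 × N²
N² = 53,758 / (31.304 × 10⁻⁵) = 171,728,853
N ≈ √171,728,853 ≈ 13,104.5

13100 RPM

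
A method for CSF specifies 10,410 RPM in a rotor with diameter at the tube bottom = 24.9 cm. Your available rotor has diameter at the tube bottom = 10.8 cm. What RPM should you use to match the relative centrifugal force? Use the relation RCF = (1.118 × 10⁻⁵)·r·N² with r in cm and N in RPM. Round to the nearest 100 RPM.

15800 RPM

Original rotor: r = 24.9 / 2 = 12.45 cm
RCF_original = 1.118 × 10⁻⁵ × 12.45 × (10410)² = 1.118 × 10⁻⁵ × 12.45 × 108,368,100 ≈ 15,083.9 × g
Your rotor: r = 10.8 / 2 = 5.4 cm
15,083.9 = 1.118 × 10⁻⁵ × 5.4 × N²
N² = 15,083.9 / (6.0372 × 10⁻⁵) = 249,849,268
N ≈ √249,849,268 ≈ 15,806.6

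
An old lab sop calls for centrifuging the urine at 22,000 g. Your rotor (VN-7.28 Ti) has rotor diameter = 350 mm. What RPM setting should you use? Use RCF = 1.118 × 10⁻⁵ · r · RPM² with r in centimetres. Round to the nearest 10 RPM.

10600 RPM

r = 350 mm / 2 = 175 mm = 17.5 cm
RCF = 1.118 × 10⁻⁵ × r × N²
22,000 = 1.118 × 10⁻⁵ × 17.5 × N²
N² = 22,000 / (19.565 × 10⁻⁵) = 112,445,694
N ≈ √112,445,694 ≈ 10,604.0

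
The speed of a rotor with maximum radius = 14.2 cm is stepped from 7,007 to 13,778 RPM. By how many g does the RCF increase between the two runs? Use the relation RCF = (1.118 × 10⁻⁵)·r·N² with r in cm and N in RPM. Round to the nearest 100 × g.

RCF₁ = 1.118 × 10⁻⁵ × 14.2 × (7007)² = 1.118 × 10⁻⁵ × 14.2 × 49,098,049 ≈ 7,794.6 × g
RCF₂ = 1.118 × 10⁻⁵ × 14.2 × (13778)² = 1.118 × 10⁻⁵ × 14.2 × 189,833,284 ≈ 30,137.2 × g
Increase = 30,137.2 − 7,794.6 = 22,342.6

22300 g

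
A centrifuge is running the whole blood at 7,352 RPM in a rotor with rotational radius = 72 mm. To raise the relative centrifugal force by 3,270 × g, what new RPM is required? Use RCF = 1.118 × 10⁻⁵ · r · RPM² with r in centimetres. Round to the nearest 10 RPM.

9730 RPM

r = 72 mm = 7.2 cm
Current RCF = 1.118 × 10⁻⁵ × 7.2 × (7352)² = 1.118 × 10⁻⁵ × 7.2 × 54,051,904 ≈ 4,351 × g
Target RCF = 4,351 + 3,270 = 7,621 × g
N² = 7,621 / (8.0496 × 10⁻⁵) = 94,675,512
N ≈ √94,675,512 ≈ 9,730.1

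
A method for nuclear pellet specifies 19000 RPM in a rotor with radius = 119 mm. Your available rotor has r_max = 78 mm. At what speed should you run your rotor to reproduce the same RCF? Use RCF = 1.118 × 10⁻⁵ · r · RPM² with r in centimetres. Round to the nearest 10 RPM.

≈ 23470 RPM

Original rotor: r = 119 mm = 11.9 cm
RCF_original = 1.118 × 10⁻⁵ × 11.9 × (19000)² = 1.118 × 10⁻⁵ × 11.9 × 361,000,000 ≈ 48,028.2 × g
Your rotor: r = 78 mm = 7.8 cm
48,028.2 = 1.118 × 10⁻⁵ × 7.8 × N²
N² = 48,028.2 / (8.7204 × 10⁻⁵) = 550,756,846
N ≈ √550,756,846 ≈ 23,468.2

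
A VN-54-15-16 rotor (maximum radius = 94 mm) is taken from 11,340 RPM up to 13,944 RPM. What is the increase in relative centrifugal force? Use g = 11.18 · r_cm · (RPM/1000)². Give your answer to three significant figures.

≈ 6920 ×g

r = 94 mm = 9.4 cm
RCF₁ = 11.18 × 9.4 × (11.34)² = 11.18 × 9.4 × 128.5956 ≈ 13,514.4 × g
RCF₂ = 11.18 × 9.4 × (13.944)² = 11.18 × 9.4 × 194.435136 ≈ 20,433.6 × g
Increase = 20,433.6 − 13,514.4 = 6,919.2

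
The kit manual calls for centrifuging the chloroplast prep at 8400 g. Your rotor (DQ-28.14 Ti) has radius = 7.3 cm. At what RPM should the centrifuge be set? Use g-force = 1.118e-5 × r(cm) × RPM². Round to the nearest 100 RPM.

RCF = 1.118 × 10⁻⁵ × r × N²
8,400 = 1.118 × 10⁻⁵ × 7.3 × N²
N² = 8,400 / (8.1614 × 10⁻⁵) = 102,923,518
N ≈ √102,923,518 ≈ 10,145.1

≈ 10100 RPM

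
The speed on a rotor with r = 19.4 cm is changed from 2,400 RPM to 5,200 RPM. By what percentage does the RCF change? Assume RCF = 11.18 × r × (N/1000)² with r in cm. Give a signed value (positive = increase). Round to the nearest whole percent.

+369%

RCF ∝ N², so the ratio is (5200/2400)² = (2.166667)² = 4.6944.
Change = 4.6944 − 1 = +3.6944 → +369.4%.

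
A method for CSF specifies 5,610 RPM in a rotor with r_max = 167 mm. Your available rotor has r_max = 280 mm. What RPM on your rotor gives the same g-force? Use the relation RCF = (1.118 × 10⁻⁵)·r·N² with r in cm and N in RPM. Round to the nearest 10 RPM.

4330 RPM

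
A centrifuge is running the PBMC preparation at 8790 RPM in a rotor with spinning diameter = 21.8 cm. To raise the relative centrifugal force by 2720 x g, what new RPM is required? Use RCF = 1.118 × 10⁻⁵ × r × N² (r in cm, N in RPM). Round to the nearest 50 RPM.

N₂ ≈ 10000 RPM

r = 21.8 / 2 = 10.9 cm
Current RCF = 1.118 × 10⁻⁵ × 10.9 × (8790)² = 1.118 × 10⁻⁵ × 10.9 × 77,264,100 ≈ 9,415.6 × g
Target RCF = 9,415.6 + 2,720 = 12,135.6 × g
N² = 12,135.6 / (12.1862 × 10⁻⁵) = 99,584,776
N ≈ √99,584,776 ≈ 9,979.2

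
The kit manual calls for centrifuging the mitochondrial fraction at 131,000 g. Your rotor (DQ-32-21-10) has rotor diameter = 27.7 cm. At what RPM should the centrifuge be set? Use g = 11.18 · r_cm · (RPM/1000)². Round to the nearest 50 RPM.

N ≈ 29100 RPM

r = 27.7 / 2 = 13.85 cm
131,000 = 11.18 × 13.85 × (N/1000)²
(N/1000)² = 131,000 / 154.843 = 846.0182
N = 1000 × √846.0182 ≈ 29,086.4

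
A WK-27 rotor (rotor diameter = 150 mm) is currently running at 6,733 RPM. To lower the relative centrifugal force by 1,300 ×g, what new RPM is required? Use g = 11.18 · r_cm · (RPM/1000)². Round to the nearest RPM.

r = 150 mm / 2 = 75 mm = 7.5 cm
Current RCF = 11.18 × 7.5 × (6.733)² = 11.18 × 7.5 × 45.333289 ≈ 3,801.2 × g
Target RCF = 3,801.2 − 1,300 = 2,501.2 × g
(N/1000)² = 2,501.2 / 83.85 = 29.82946
N = 1000 × √29.82946 ≈ 5,461.6

N₂ ≈ 5462 RPM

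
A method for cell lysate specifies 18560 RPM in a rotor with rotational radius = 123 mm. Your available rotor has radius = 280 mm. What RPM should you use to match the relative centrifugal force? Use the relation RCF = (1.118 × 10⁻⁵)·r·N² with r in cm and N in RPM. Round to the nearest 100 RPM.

Original rotor: r = 123 mm = 12.3 cm
RCF_original = 1.118 × 10⁻⁵ × 12.3 × (18560)² = 1.118 × 10⁻⁵ × 12.3 × 344,473,600 ≈ 47,369.9 × g
Your rotor: r = 280 mm = 28.0 cm
47,369.9 = 1.118 × 10⁻⁵ × 28 × N²
N² = 47,369.9 / (31.304 × 10⁻⁵) = 151,322,195
N ≈ √151,322,195 ≈ 12,301.3

12300 RPM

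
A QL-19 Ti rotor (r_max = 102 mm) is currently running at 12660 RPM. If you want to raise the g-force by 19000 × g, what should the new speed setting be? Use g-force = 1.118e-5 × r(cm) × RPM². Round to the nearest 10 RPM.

r = 102 mm = 10.2 cm
Current RCF = 1.118 × 10⁻⁵ × 10.2 × (12660)² = 1.118 × 10⁻⁵ × 10.2 × 160,275,600 ≈ 18,277.2 × g
Target RCF = 18,277.2 + 19,000 = 37,277.2 × g
N² = 37,277.2 / (11.4036 × 10⁻⁵) = 326,889,754
N ≈ √326,889,754 ≈ 18,080.1

18080 RPM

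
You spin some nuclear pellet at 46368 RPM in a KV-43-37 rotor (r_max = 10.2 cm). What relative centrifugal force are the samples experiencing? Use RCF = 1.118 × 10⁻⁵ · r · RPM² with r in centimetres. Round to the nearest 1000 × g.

RCF = 1.118 × 10⁻⁵ × 10.2 × (46368)² = 1.118 × 10⁻⁵ × 10.2 × 2,149,991,424 ≈ 245,176.4 × g

245000 g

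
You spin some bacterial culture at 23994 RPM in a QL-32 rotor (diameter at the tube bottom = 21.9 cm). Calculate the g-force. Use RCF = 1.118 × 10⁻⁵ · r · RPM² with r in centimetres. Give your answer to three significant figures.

≈ 70500 ×g

r = 21.9 / 2 = 10.95 cm
RCF = 1.118 × 10⁻⁵ × 10.95 × (23994)² = 1.118 × 10⁻⁵ × 10.95 × 575,712,036 ≈ 70,479.2 × g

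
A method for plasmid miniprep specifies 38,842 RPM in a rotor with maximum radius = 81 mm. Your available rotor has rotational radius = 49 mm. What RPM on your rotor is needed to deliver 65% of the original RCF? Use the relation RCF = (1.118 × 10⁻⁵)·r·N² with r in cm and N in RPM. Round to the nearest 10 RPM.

40260 RPM

Original rotor: r = 81 mm = 8.1 cm
RCF_original = 1.118 × 10⁻⁵ × 8.1 × (38842)² = 1.118 × 10⁻⁵ × 8.1 × 1,508,700,964 ≈ 136,624.9 × g
Target RCF = 0.65 × 136,624.9 ≈ 88,806.2 × g
Your rotor: r = 49 mm = 4.9 cm
88,806.2 = 1.118 × 10⁻⁵ × 4.9 × N²
N² = 88,806.2 / (5.4782 × 10⁻⁵) = 1,621,083,568
N ≈ √1,621,083,568 ≈ 40,262.7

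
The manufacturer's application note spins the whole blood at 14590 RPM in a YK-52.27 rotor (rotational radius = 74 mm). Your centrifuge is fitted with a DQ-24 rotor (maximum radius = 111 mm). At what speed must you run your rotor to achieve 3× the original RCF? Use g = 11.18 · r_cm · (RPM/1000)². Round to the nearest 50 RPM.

≈ 20650 RPM

Original rotor: r = 74 mm = 7.4 cm
RCF = 11.18 × r × (N/1000)²
RCF_original = 11.18 × 7.4 × (14.59)² = 11.18 × 7.4 × 212.8681 ≈ 17,611 × g
Target RCF = 3 × 17,611 ≈ 52,833 × g
Your rotor: r = 111 mm = 11.1 cm
52,833 = 11.18 × 11.1 × (N/1000)²
(N/1000)² = 52,833 / 124.098 = 425.7361
N = 1000 × √425.7361 ≈ 20,633.4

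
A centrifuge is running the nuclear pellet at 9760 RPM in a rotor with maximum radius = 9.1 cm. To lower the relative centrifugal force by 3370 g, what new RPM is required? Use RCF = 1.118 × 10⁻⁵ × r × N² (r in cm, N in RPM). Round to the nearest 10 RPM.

Current RCF = 1.118 × 10⁻⁵ × 9.1 × (9760)² = 1.118 × 10⁻⁵ × 9.1 × 95,257,600 ≈ 9,691.3 × g
Target RCF = 9,691.3 − 3,370 = 6,321.3 × g
N² = 6,321.3 / (10.1738 × 10⁻⁵) = 62,133,126
N ≈ √62,133,126 ≈ 7,882.5

≈ 7880 RPM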